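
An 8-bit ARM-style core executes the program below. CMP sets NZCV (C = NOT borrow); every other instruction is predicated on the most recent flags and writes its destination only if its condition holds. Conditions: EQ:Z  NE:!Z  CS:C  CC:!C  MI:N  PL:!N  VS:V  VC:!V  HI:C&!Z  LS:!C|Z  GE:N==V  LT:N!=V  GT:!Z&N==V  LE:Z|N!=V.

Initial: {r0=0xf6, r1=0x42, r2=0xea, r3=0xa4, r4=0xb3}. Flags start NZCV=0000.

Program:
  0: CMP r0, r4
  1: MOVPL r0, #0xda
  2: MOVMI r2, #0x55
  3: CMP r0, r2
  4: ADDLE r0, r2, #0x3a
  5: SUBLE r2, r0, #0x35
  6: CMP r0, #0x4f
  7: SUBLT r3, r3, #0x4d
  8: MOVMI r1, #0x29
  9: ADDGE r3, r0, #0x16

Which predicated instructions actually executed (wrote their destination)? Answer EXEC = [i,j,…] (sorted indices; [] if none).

[0] flags=0010 → (cmp)
[1] flags=0010 PL?T → r0=0xda
[2] flags=0010 MI?F → skip
[3] flags=1000 → (cmp)
[4] flags=1000 LE?T → r0=0x24
[5] flags=1000 LE?T → r2=0xef
[6] flags=1000 → (cmp)
[7] flags=1000 LT?T → r3=0x57
[8] flags=1000 MI?T → r1=0x29
[9] flags=1000 GE?F → skip

EXEC = [1,4,5,7,8]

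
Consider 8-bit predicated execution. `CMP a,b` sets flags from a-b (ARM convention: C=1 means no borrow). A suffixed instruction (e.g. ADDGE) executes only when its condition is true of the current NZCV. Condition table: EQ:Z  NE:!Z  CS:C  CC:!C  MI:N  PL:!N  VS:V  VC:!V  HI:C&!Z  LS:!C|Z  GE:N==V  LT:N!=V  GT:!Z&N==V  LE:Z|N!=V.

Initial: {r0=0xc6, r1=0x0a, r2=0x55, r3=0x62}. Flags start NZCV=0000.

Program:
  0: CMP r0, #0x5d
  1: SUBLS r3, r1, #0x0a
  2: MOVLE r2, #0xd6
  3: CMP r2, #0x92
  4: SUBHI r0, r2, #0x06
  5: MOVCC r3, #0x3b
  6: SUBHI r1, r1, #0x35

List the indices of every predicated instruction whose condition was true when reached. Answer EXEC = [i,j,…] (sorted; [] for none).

EXEC = [2,4,6]

0: ✓ CMP  NZCV=0011
1: · SUBLS
2: ✓ MOVLE  r2←0xd6
3: ✓ CMP  NZCV=0010
4: ✓ SUBHI  r0←0xd0
5: · MOVCC
6: ✓ SUBHI  r1←0xd5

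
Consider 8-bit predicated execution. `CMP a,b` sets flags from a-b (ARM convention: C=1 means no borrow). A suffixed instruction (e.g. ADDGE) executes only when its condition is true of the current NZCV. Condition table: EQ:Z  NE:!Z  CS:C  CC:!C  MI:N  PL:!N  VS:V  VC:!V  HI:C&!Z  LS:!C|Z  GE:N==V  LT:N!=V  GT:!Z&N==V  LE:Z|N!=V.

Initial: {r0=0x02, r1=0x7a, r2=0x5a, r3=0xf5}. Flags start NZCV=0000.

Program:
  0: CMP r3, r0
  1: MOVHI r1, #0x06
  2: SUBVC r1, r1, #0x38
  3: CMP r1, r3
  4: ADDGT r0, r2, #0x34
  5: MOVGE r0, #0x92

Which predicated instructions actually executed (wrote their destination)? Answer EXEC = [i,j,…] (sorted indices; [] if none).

[0] flags=1010 → (cmp)
[1] flags=1010 HI?T → r1=0x06
[2] flags=1010 VC?T → r1=0xce
[3] flags=1000 → (cmp)
[4] flags=1000 GT?F → skip
[5] flags=1000 GE?F → skip

EXEC = [1,2]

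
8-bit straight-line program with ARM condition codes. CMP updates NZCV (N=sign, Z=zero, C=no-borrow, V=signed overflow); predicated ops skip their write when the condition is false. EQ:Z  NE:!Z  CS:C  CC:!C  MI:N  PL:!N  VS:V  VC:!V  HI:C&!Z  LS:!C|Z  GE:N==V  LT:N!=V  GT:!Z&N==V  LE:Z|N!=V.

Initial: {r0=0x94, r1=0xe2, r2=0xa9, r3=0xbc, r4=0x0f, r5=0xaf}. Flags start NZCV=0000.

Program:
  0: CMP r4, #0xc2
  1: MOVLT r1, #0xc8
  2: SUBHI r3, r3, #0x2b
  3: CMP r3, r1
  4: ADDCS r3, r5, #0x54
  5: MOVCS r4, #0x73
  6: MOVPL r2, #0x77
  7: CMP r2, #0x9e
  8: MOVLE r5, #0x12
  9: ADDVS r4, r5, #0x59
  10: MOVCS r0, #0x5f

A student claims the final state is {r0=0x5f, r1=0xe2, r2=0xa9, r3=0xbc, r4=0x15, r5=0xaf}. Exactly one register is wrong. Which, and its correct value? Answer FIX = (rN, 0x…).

FIX = (r4, 0x0f)

0: ✓ CMP  NZCV=0000
1: · MOVLT
2: · SUBHI
3: ✓ CMP  NZCV=1000
4: · ADDCS
5: · MOVCS
6: · MOVPL
7: ✓ CMP  NZCV=0010
8: · MOVLE
9: · ADDVS
10: ✓ MOVCS  r0←0x5f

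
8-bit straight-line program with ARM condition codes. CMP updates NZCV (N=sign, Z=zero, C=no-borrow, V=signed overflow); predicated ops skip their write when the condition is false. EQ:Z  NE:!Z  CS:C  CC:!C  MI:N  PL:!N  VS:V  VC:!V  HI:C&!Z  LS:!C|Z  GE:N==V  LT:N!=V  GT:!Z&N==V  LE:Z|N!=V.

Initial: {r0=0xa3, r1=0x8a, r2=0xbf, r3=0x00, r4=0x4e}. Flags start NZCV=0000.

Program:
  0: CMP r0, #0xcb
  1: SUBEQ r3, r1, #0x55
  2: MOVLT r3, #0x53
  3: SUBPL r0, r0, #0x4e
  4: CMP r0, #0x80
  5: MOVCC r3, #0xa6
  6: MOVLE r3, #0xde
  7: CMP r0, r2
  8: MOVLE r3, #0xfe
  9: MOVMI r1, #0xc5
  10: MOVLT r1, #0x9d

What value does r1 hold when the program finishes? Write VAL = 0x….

VAL = 0x9d

0: ✓ CMP  NZCV=1000
1: · SUBEQ
2: ✓ MOVLT  r3←0x53
3: · SUBPL
4: ✓ CMP  NZCV=0010
5: · MOVCC
6: · MOVLE
7: ✓ CMP  NZCV=1000
8: ✓ MOVLE  r3←0xfe
9: ✓ MOVMI  r1←0xc5
10: ✓ MOVLT  r1←0x9d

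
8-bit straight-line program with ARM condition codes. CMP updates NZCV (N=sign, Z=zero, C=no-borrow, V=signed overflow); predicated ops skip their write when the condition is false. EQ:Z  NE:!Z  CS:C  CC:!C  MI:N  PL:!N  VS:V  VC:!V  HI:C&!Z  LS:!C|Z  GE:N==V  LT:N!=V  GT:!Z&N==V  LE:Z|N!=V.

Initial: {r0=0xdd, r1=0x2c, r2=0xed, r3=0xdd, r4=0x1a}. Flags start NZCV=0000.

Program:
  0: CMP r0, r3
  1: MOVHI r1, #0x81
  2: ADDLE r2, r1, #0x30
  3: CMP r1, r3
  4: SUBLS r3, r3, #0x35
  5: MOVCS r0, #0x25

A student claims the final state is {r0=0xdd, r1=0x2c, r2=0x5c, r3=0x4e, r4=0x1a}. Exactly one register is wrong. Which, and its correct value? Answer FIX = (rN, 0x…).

0: ✓ CMP  NZCV=0110
1: · MOVHI
2: ✓ ADDLE  r2←0x5c
3: ✓ CMP  NZCV=0000
4: ✓ SUBLS  r3←0xa8
5: · MOVCS

FIX = (r3, 0xa8)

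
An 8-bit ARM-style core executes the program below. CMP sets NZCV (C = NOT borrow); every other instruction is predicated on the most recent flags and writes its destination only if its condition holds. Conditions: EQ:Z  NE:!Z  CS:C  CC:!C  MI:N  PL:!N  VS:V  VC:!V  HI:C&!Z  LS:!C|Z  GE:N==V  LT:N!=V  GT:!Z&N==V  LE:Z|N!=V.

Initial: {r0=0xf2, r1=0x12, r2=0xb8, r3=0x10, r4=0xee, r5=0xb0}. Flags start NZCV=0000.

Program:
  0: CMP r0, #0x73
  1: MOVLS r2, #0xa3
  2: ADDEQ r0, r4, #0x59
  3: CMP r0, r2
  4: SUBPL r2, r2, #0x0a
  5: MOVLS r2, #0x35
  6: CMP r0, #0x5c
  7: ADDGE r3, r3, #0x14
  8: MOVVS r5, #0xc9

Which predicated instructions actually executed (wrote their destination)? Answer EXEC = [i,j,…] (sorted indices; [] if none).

0: ✓ CMP  NZCV=0011
1: · MOVLS
2: · ADDEQ
3: ✓ CMP  NZCV=0010
4: ✓ SUBPL  r2←0xae
5: · MOVLS
6: ✓ CMP  NZCV=1010
7: · ADDGE
8: · MOVVS

EXEC = [4]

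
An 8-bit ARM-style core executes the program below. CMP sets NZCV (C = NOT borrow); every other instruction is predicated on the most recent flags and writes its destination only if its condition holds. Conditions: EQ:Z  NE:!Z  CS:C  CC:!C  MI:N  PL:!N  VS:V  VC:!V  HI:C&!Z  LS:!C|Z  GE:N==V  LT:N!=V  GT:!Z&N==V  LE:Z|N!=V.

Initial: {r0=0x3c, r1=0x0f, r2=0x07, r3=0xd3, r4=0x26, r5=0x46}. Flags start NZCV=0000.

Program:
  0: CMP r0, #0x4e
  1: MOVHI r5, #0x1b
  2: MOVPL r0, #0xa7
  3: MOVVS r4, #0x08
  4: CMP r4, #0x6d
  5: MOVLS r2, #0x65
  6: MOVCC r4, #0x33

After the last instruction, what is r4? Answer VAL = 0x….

[0] flags=1000 → (cmp)
[1] flags=1000 HI?F → skip
[2] flags=1000 PL?F → skip
[3] flags=1000 VS?F → skip
[4] flags=1000 → (cmp)
[5] flags=1000 LS?T → r2=0x65
[6] flags=1000 CC?T → r4=0x33

VAL = 0x33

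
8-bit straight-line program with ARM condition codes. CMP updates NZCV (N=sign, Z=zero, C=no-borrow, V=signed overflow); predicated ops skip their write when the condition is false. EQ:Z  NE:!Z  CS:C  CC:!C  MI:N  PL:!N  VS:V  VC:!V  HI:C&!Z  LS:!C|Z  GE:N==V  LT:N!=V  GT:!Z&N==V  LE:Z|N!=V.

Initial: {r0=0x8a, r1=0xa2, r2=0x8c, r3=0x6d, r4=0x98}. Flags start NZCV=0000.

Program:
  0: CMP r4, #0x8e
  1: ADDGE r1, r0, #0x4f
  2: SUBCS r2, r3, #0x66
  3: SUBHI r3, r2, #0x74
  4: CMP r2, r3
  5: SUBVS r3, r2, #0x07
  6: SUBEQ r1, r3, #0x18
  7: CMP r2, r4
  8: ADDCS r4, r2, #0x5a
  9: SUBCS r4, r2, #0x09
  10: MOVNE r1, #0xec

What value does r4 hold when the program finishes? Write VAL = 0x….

[0] flags=0010 → (cmp)
[1] flags=0010 GE?T → r1=0xd9
[2] flags=0010 CS?T → r2=0x07
[3] flags=0010 HI?T → r3=0x93
[4] flags=0000 → (cmp)
[5] flags=0000 VS?F → skip
[6] flags=0000 EQ?F → skip
[7] flags=0000 → (cmp)
[8] flags=0000 CS?F → skip
[9] flags=0000 CS?F → skip
[10] flags=0000 NE?T → r1=0xec

VAL = 0x98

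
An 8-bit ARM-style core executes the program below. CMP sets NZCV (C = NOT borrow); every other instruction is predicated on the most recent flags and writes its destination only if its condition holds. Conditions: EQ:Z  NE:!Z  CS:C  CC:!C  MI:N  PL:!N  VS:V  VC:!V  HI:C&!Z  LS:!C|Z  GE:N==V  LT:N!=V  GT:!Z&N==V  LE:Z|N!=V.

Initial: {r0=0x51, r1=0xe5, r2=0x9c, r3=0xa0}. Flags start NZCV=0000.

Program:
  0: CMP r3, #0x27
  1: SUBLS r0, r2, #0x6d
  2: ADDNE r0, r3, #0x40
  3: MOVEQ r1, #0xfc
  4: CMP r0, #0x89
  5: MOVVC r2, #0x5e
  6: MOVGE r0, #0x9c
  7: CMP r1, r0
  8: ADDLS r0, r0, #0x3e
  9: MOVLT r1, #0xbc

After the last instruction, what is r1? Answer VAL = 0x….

[0] flags=0011 → (cmp)
[1] flags=0011 LS?F → skip
[2] flags=0011 NE?T → r0=0xe0
[3] flags=0011 EQ?F → skip
[4] flags=0010 → (cmp)
[5] flags=0010 VC?T → r2=0x5e
[6] flags=0010 GE?T → r0=0x9c
[7] flags=0010 → (cmp)
[8] flags=0010 LS?F → skip
[9] flags=0010 LT?F → skip

VAL = 0xe5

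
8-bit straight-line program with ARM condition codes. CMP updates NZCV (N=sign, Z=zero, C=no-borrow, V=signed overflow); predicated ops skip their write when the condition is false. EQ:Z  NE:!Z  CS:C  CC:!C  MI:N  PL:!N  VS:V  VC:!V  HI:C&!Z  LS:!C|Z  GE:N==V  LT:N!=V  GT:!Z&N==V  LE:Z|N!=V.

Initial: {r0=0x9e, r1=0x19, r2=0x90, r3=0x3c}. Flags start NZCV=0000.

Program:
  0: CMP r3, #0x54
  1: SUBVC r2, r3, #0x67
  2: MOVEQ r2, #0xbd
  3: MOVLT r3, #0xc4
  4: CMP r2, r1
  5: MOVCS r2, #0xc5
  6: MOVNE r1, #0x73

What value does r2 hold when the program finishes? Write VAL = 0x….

0: ✓ CMP  NZCV=1000
1: ✓ SUBVC  r2←0xd5
2: · MOVEQ
3: ✓ MOVLT  r3←0xc4
4: ✓ CMP  NZCV=1010
5: ✓ MOVCS  r2←0xc5
6: ✓ MOVNE  r1←0x73

VAL = 0xc5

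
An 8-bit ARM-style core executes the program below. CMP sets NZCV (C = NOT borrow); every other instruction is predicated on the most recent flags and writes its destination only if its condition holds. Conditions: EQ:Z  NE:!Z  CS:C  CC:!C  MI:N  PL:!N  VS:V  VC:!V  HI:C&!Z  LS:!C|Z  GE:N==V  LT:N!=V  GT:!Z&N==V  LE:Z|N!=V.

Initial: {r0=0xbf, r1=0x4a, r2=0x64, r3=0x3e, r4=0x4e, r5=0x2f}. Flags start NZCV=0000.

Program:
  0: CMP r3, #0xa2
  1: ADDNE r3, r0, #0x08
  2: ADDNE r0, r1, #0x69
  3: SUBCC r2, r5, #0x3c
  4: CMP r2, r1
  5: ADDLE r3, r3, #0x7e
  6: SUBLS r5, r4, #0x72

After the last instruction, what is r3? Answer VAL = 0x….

[0] flags=1001 → (cmp)
[1] flags=1001 NE?T → r3=0xc7
[2] flags=1001 NE?T → r0=0xb3
[3] flags=1001 CC?T → r2=0xf3
[4] flags=1010 → (cmp)
[5] flags=1010 LE?T → r3=0x45
[6] flags=1010 LS?F → skip

VAL = 0x45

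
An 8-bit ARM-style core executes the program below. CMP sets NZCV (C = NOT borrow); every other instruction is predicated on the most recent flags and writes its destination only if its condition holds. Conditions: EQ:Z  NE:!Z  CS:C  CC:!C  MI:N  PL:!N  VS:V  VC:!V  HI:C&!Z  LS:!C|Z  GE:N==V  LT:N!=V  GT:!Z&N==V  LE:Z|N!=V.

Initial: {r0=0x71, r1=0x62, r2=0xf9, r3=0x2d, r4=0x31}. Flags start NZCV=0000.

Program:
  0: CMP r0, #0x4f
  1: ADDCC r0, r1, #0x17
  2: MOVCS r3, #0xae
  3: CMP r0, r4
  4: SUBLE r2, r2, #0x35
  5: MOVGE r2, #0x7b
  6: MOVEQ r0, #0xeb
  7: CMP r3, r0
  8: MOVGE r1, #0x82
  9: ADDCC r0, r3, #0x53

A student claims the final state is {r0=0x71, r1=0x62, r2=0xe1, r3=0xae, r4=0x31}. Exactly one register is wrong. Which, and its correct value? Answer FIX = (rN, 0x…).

[0] flags=0010 → (cmp)
[1] flags=0010 CC?F → skip
[2] flags=0010 CS?T → r3=0xae
[3] flags=0010 → (cmp)
[4] flags=0010 LE?F → skip
[5] flags=0010 GE?T → r2=0x7b
[6] flags=0010 EQ?F → skip
[7] flags=0011 → (cmp)
[8] flags=0011 GE?F → skip
[9] flags=0011 CC?F → skip

FIX = (r2, 0x7b)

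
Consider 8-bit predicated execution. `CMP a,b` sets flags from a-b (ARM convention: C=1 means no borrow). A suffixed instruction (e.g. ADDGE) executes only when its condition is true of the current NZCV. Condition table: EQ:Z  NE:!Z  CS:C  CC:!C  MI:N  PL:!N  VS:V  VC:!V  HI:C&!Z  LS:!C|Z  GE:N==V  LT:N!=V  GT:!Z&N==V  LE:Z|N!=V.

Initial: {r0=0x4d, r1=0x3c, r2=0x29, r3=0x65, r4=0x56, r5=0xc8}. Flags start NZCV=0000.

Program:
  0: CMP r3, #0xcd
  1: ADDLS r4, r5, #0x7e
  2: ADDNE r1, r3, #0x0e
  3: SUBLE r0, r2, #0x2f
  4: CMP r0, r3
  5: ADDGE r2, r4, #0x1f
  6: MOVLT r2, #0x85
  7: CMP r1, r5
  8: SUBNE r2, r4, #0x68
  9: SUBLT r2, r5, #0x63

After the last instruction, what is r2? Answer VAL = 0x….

VAL = 0xde

[0] flags=1001 → (cmp)
[1] flags=1001 LS?T → r4=0x46
[2] flags=1001 NE?T → r1=0x73
[3] flags=1001 LE?F → skip
[4] flags=1000 → (cmp)
[5] flags=1000 GE?F → skip
[6] flags=1000 LT?T → r2=0x85
[7] flags=1001 → (cmp)
[8] flags=1001 NE?T → r2=0xde
[9] flags=1001 LT?F → skip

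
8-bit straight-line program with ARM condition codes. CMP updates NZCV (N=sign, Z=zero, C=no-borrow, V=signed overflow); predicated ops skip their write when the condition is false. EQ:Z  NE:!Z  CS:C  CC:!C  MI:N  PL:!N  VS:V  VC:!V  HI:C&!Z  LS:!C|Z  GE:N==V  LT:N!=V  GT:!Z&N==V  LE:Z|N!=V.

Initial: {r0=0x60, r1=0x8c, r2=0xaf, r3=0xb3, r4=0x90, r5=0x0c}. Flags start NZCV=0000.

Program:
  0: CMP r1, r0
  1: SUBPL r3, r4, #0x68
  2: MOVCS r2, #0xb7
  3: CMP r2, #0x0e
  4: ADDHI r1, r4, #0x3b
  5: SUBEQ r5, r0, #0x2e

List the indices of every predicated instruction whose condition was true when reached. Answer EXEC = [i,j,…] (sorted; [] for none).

EXEC = [1,2,4]

0: ✓ CMP  NZCV=0011
1: ✓ SUBPL  r3←0x28
2: ✓ MOVCS  r2←0xb7
3: ✓ CMP  NZCV=1010
4: ✓ ADDHI  r1←0xcb
5: · SUBEQ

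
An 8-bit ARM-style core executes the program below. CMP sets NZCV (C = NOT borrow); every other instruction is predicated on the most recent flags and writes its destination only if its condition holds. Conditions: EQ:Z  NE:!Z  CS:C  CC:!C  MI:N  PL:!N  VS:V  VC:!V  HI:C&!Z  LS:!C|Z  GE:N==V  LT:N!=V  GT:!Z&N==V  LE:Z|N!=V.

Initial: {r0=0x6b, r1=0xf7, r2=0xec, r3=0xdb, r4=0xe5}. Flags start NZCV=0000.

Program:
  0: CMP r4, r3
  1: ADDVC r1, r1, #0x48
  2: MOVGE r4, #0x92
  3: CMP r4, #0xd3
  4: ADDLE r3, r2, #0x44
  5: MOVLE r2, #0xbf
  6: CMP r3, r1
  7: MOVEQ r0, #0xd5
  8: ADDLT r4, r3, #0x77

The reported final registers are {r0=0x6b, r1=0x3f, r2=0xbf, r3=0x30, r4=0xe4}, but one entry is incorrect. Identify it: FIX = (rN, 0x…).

FIX = (r4, 0xa7)

[0] flags=0010 → (cmp)
[1] flags=0010 VC?T → r1=0x3f
[2] flags=0010 GE?T → r4=0x92
[3] flags=1000 → (cmp)
[4] flags=1000 LE?T → r3=0x30
[5] flags=1000 LE?T → r2=0xbf
[6] flags=1000 → (cmp)
[7] flags=1000 EQ?F → skip
[8] flags=1000 LT?T → r4=0xa7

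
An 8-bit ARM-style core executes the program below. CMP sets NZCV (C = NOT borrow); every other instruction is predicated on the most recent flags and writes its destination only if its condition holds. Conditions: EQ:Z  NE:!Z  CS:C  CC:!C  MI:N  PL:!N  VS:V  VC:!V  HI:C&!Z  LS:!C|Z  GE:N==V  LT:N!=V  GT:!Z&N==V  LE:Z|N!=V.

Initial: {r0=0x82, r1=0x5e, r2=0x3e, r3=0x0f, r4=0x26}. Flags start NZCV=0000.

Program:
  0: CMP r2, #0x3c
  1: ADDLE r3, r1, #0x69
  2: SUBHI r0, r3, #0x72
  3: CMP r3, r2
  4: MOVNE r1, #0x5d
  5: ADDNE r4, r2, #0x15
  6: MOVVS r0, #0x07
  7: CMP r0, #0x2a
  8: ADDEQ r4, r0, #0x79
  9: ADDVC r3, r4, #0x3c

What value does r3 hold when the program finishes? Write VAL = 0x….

0: ✓ CMP  NZCV=0010
1: · ADDLE
2: ✓ SUBHI  r0←0x9d
3: ✓ CMP  NZCV=1000
4: ✓ MOVNE  r1←0x5d
5: ✓ ADDNE  r4←0x53
6: · MOVVS
7: ✓ CMP  NZCV=0011
8: · ADDEQ
9: · ADDVC

VAL = 0x0f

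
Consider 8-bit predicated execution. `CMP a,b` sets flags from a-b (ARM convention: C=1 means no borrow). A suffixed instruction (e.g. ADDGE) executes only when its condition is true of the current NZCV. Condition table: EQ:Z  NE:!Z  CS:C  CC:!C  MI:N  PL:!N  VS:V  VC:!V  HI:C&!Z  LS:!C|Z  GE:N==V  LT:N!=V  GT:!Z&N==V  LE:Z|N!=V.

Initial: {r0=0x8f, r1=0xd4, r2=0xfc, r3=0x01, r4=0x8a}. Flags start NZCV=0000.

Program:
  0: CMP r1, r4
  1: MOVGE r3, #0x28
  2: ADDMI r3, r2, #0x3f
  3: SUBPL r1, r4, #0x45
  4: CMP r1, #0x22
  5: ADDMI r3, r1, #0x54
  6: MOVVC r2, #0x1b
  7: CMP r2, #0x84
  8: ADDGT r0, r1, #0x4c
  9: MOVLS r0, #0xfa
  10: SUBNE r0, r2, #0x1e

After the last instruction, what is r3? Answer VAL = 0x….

VAL = 0x28

[0] flags=0010 → (cmp)
[1] flags=0010 GE?T → r3=0x28
[2] flags=0010 MI?F → skip
[3] flags=0010 PL?T → r1=0x45
[4] flags=0010 → (cmp)
[5] flags=0010 MI?F → skip
[6] flags=0010 VC?T → r2=0x1b
[7] flags=1001 → (cmp)
[8] flags=1001 GT?T → r0=0x91
[9] flags=1001 LS?T → r0=0xfa
[10] flags=1001 NE?T → r0=0xfd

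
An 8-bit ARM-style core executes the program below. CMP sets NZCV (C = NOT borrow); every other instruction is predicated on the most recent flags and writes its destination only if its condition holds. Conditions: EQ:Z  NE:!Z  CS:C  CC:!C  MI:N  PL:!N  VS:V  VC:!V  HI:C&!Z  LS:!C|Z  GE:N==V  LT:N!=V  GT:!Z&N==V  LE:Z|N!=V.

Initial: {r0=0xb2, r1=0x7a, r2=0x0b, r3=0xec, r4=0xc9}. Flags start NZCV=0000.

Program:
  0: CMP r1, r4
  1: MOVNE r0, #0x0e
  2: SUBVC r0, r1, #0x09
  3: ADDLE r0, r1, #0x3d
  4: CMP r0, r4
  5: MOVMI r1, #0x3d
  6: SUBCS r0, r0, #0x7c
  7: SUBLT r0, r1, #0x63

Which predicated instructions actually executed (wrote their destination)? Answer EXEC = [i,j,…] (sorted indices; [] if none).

0: ✓ CMP  NZCV=1001
1: ✓ MOVNE  r0←0x0e
2: · SUBVC
3: · ADDLE
4: ✓ CMP  NZCV=0000
5: · MOVMI
6: · SUBCS
7: · SUBLT

EXEC = [1]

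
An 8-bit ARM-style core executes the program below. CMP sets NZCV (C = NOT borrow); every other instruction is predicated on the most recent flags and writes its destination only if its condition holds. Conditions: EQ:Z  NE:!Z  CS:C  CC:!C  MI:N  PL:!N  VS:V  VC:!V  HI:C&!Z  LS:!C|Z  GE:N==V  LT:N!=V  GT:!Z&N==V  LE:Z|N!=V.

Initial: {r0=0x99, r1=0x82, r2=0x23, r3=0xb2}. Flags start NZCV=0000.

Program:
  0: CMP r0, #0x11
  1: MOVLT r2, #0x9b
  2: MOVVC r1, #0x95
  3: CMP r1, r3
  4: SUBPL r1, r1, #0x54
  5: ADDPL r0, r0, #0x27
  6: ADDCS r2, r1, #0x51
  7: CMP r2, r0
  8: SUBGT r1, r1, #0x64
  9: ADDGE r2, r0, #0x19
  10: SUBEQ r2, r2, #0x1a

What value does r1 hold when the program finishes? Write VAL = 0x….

VAL = 0x31

[0] flags=1010 → (cmp)
[1] flags=1010 LT?T → r2=0x9b
[2] flags=1010 VC?T → r1=0x95
[3] flags=1000 → (cmp)
[4] flags=1000 PL?F → skip
[5] flags=1000 PL?F → skip
[6] flags=1000 CS?F → skip
[7] flags=0010 → (cmp)
[8] flags=0010 GT?T → r1=0x31
[9] flags=0010 GE?T → r2=0xb2
[10] flags=0010 EQ?F → skip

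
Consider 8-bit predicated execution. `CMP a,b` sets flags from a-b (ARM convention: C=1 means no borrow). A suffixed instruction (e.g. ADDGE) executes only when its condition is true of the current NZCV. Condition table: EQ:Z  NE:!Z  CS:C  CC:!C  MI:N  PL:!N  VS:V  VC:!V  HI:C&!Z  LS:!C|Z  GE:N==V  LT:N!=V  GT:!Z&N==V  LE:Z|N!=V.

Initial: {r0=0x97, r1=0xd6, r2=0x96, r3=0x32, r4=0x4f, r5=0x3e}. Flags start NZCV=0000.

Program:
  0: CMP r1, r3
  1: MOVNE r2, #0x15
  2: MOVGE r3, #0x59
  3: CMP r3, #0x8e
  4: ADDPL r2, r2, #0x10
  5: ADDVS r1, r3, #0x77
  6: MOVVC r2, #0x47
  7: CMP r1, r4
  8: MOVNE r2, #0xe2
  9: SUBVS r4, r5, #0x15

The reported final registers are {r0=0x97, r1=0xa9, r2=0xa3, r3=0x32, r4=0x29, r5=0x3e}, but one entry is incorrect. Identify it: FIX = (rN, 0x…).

0: ✓ CMP  NZCV=1010
1: ✓ MOVNE  r2←0x15
2: · MOVGE
3: ✓ CMP  NZCV=1001
4: · ADDPL
5: ✓ ADDVS  r1←0xa9
6: · MOVVC
7: ✓ CMP  NZCV=0011
8: ✓ MOVNE  r2←0xe2
9: ✓ SUBVS  r4←0x29

FIX = (r2, 0xe2)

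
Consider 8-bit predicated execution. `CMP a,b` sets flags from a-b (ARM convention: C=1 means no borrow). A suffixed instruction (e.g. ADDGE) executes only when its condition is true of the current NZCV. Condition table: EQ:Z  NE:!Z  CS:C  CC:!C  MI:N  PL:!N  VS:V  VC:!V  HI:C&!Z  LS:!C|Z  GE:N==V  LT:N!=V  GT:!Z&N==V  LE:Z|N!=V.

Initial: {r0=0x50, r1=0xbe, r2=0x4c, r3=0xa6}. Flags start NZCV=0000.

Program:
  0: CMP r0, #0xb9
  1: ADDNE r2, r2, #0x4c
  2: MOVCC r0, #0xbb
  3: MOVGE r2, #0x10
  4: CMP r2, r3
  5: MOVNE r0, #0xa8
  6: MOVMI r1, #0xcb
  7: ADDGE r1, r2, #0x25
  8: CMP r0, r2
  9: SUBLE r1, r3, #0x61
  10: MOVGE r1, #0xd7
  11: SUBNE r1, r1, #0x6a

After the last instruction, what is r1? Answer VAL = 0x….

0: ✓ CMP  NZCV=1001
1: ✓ ADDNE  r2←0x98
2: ✓ MOVCC  r0←0xbb
3: ✓ MOVGE  r2←0x10
4: ✓ CMP  NZCV=0000
5: ✓ MOVNE  r0←0xa8
6: · MOVMI
7: ✓ ADDGE  r1←0x35
8: ✓ CMP  NZCV=1010
9: ✓ SUBLE  r1←0x45
10: · MOVGE
11: ✓ SUBNE  r1←0xdb

VAL = 0xdb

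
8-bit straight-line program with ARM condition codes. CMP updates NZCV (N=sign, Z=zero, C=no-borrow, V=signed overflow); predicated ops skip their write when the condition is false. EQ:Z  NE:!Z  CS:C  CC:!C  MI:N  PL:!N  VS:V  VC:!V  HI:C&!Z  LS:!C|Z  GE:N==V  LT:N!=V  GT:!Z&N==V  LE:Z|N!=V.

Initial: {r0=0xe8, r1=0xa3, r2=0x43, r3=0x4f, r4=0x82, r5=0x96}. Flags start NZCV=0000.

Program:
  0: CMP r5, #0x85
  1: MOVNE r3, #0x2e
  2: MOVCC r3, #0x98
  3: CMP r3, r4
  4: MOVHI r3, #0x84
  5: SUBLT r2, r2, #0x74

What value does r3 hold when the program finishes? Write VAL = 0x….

0: ✓ CMP  NZCV=0010
1: ✓ MOVNE  r3←0x2e
2: · MOVCC
3: ✓ CMP  NZCV=1001
4: · MOVHI
5: · SUBLT

VAL = 0x2e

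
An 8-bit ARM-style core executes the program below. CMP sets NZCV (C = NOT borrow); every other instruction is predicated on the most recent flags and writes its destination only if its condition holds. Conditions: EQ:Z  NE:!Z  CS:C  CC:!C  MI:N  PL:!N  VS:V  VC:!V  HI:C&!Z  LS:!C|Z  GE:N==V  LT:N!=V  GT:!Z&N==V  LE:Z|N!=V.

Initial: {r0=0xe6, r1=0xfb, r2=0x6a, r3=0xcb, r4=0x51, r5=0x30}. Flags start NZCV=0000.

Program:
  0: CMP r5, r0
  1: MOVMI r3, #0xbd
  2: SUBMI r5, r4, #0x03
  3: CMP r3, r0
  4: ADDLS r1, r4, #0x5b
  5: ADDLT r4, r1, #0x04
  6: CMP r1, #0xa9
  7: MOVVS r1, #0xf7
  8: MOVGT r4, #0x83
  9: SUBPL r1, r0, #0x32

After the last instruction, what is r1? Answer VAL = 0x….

[0] flags=0000 → (cmp)
[1] flags=0000 MI?F → skip
[2] flags=0000 MI?F → skip
[3] flags=1000 → (cmp)
[4] flags=1000 LS?T → r1=0xac
[5] flags=1000 LT?T → r4=0xb0
[6] flags=0010 → (cmp)
[7] flags=0010 VS?F → skip
[8] flags=0010 GT?T → r4=0x83
[9] flags=0010 PL?T → r1=0xb4

VAL = 0xb4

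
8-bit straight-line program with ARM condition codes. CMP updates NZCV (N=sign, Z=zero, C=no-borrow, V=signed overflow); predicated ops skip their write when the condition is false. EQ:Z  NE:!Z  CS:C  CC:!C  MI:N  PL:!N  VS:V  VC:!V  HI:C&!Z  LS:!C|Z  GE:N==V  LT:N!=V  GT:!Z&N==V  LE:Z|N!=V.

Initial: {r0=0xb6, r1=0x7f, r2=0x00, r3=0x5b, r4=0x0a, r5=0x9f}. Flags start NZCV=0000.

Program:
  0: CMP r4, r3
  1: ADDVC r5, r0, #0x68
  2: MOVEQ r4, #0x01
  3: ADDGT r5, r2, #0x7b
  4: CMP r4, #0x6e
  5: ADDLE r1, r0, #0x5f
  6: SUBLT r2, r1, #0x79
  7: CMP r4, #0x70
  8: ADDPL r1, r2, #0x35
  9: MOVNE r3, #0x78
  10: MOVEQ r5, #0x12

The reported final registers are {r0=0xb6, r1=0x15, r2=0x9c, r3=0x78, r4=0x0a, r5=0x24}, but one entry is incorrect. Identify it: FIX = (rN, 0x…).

[0] flags=1000 → (cmp)
[1] flags=1000 VC?T → r5=0x1e
[2] flags=1000 EQ?F → skip
[3] flags=1000 GT?F → skip
[4] flags=1000 → (cmp)
[5] flags=1000 LE?T → r1=0x15
[6] flags=1000 LT?T → r2=0x9c
[7] flags=1000 → (cmp)
[8] flags=1000 PL?F → skip
[9] flags=1000 NE?T → r3=0x78
[10] flags=1000 EQ?F → skip

FIX = (r5, 0x1e)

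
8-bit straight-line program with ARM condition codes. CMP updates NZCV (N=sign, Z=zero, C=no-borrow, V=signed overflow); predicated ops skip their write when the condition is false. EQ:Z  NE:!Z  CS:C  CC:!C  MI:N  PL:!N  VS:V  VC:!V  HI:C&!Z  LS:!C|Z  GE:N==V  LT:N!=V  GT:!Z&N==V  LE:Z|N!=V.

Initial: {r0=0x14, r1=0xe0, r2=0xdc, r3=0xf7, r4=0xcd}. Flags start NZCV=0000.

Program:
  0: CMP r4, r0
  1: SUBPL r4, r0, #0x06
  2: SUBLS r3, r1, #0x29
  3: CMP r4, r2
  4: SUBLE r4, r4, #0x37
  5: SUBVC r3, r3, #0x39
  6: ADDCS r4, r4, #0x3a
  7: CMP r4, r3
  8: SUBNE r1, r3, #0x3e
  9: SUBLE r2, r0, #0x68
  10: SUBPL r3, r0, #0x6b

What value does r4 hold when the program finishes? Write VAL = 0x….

0: ✓ CMP  NZCV=1010
1: · SUBPL
2: · SUBLS
3: ✓ CMP  NZCV=1000
4: ✓ SUBLE  r4←0x96
5: ✓ SUBVC  r3←0xbe
6: · ADDCS
7: ✓ CMP  NZCV=1000
8: ✓ SUBNE  r1←0x80
9: ✓ SUBLE  r2←0xac
10: · SUBPL

VAL = 0x96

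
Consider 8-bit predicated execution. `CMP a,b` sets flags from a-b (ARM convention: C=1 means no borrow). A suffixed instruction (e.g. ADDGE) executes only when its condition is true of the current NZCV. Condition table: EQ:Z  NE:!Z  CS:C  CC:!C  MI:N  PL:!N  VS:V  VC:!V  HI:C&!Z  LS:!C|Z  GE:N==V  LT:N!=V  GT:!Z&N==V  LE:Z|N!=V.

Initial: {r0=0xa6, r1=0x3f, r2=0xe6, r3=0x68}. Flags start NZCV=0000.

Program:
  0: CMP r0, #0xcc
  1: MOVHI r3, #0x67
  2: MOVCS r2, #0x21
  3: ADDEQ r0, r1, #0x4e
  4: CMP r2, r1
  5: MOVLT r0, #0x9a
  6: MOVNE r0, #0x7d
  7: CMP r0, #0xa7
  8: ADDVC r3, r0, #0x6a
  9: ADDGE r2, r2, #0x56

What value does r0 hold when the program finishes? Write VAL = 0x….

[0] flags=1000 → (cmp)
[1] flags=1000 HI?F → skip
[2] flags=1000 CS?F → skip
[3] flags=1000 EQ?F → skip
[4] flags=1010 → (cmp)
[5] flags=1010 LT?T → r0=0x9a
[6] flags=1010 NE?T → r0=0x7d
[7] flags=1001 → (cmp)
[8] flags=1001 VC?F → skip
[9] flags=1001 GE?T → r2=0x3c

VAL = 0x7d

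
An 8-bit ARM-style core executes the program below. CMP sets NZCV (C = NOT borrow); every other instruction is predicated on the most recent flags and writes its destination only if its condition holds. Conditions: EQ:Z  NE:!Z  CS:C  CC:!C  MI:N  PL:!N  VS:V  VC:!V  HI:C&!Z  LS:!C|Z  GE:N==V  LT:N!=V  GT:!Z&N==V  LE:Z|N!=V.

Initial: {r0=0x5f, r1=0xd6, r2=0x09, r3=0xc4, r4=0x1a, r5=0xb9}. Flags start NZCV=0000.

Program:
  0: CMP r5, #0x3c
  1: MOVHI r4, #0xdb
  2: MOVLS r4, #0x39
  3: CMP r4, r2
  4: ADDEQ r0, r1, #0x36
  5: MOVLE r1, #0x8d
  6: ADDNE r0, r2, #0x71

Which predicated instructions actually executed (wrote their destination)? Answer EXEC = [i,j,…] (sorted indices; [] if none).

0: ✓ CMP  NZCV=0011
1: ✓ MOVHI  r4←0xdb
2: · MOVLS
3: ✓ CMP  NZCV=1010
4: · ADDEQ
5: ✓ MOVLE  r1←0x8d
6: ✓ ADDNE  r0←0x7a

EXEC = [1,5,6]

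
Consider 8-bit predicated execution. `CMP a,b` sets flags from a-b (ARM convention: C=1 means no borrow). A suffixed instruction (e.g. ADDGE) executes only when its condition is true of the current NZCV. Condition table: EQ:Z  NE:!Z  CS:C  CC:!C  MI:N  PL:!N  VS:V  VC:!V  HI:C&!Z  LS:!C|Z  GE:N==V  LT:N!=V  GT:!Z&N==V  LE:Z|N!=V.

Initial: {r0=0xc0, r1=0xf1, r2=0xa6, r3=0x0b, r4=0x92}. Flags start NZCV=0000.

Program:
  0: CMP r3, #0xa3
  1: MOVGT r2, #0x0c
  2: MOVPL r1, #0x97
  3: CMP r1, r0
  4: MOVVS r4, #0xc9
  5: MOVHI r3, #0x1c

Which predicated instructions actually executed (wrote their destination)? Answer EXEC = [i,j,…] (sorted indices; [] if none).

[0] flags=0000 → (cmp)
[1] flags=0000 GT?T → r2=0x0c
[2] flags=0000 PL?T → r1=0x97
[3] flags=1000 → (cmp)
[4] flags=1000 VS?F → skip
[5] flags=1000 HI?F → skip

EXEC = [1,2]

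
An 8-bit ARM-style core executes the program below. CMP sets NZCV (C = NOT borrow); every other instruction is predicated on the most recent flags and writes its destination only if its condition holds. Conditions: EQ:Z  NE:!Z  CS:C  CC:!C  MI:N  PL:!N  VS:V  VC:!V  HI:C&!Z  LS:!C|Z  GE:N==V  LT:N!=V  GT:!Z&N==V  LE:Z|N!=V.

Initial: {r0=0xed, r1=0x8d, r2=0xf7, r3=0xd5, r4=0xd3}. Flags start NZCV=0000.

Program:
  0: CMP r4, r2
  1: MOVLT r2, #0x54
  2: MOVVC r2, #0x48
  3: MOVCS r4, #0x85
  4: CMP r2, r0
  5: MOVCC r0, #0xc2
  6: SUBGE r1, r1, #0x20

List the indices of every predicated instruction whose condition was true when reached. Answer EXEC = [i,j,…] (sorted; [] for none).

EXEC = [1,2,5,6]

0: ✓ CMP  NZCV=1000
1: ✓ MOVLT  r2←0x54
2: ✓ MOVVC  r2←0x48
3: · MOVCS
4: ✓ CMP  NZCV=0000
5: ✓ MOVCC  r0←0xc2
6: ✓ SUBGE  r1←0x6d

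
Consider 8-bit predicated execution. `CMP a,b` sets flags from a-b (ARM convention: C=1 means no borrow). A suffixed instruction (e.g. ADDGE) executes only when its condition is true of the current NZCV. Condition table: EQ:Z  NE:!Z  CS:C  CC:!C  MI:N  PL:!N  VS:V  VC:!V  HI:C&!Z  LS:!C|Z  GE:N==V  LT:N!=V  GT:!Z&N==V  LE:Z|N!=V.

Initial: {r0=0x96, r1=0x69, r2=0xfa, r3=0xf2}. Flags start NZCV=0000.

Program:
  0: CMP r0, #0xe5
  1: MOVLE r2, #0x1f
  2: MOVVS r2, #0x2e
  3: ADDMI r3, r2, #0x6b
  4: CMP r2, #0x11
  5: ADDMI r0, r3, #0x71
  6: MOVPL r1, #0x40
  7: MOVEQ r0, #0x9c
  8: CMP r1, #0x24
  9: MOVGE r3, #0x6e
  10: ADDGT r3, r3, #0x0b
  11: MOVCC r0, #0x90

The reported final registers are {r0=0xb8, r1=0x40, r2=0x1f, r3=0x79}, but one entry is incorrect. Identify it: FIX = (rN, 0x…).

0: ✓ CMP  NZCV=1000
1: ✓ MOVLE  r2←0x1f
2: · MOVVS
3: ✓ ADDMI  r3←0x8a
4: ✓ CMP  NZCV=0010
5: · ADDMI
6: ✓ MOVPL  r1←0x40
7: · MOVEQ
8: ✓ CMP  NZCV=0010
9: ✓ MOVGE  r3←0x6e
10: ✓ ADDGT  r3←0x79
11: · MOVCC

FIX = (r0, 0x96)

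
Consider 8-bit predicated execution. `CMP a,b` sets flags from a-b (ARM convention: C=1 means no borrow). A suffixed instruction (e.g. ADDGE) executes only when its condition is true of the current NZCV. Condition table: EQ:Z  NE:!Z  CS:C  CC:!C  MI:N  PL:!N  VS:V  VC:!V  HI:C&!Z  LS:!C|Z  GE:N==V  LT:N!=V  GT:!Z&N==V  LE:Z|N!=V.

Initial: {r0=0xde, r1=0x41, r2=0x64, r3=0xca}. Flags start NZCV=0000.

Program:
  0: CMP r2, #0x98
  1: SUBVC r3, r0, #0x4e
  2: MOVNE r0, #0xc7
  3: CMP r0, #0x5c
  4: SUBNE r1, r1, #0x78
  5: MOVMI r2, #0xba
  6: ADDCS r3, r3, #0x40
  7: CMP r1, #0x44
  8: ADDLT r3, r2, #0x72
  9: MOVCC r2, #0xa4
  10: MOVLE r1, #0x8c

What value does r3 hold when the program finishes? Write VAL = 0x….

VAL = 0xd6

0: ✓ CMP  NZCV=1001
1: · SUBVC
2: ✓ MOVNE  r0←0xc7
3: ✓ CMP  NZCV=0011
4: ✓ SUBNE  r1←0xc9
5: · MOVMI
6: ✓ ADDCS  r3←0x0a
7: ✓ CMP  NZCV=1010
8: ✓ ADDLT  r3←0xd6
9: · MOVCC
10: ✓ MOVLE  r1←0x8c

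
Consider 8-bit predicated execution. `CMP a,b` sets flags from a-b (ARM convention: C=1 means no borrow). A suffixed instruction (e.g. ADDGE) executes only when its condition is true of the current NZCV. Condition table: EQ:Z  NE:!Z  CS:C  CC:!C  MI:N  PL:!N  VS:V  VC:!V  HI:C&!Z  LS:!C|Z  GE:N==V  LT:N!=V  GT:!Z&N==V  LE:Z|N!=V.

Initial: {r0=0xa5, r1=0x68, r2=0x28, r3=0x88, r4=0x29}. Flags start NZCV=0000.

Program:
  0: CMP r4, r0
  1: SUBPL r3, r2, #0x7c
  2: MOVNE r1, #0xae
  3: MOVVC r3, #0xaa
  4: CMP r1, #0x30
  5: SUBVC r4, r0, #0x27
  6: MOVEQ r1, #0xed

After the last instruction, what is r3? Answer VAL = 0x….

0: ✓ CMP  NZCV=1001
1: · SUBPL
2: ✓ MOVNE  r1←0xae
3: · MOVVC
4: ✓ CMP  NZCV=0011
5: · SUBVC
6: · MOVEQ

VAL = 0x88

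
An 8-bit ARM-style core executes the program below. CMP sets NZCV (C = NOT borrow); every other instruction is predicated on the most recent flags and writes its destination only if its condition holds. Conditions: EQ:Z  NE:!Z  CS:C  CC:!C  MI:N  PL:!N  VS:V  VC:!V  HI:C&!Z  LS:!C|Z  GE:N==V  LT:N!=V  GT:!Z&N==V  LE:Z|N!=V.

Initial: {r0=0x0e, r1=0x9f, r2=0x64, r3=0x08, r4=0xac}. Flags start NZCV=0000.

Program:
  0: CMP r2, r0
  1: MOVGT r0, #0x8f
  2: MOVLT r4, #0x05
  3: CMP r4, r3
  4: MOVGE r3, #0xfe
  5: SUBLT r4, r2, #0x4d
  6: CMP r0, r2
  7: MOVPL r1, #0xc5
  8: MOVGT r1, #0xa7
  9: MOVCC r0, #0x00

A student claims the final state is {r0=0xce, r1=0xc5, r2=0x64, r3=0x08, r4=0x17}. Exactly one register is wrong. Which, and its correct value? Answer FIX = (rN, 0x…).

[0] flags=0010 → (cmp)
[1] flags=0010 GT?T → r0=0x8f
[2] flags=0010 LT?F → skip
[3] flags=1010 → (cmp)
[4] flags=1010 GE?F → skip
[5] flags=1010 LT?T → r4=0x17
[6] flags=0011 → (cmp)
[7] flags=0011 PL?T → r1=0xc5
[8] flags=0011 GT?F → skip
[9] flags=0011 CC?F → skip

FIX = (r0, 0x8f)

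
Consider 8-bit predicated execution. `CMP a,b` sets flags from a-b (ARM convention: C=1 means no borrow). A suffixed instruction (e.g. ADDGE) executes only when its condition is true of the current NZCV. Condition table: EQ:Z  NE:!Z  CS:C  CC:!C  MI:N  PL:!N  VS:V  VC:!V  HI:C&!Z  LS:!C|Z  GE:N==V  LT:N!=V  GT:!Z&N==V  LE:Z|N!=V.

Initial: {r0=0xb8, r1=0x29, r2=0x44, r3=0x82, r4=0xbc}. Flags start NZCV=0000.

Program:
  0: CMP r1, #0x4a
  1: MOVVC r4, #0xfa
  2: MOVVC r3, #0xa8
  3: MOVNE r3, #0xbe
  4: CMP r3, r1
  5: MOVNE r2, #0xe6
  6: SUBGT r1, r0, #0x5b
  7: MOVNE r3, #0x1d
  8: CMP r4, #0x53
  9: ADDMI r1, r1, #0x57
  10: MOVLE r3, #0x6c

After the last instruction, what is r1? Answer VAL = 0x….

VAL = 0x80

[0] flags=1000 → (cmp)
[1] flags=1000 VC?T → r4=0xfa
[2] flags=1000 VC?T → r3=0xa8
[3] flags=1000 NE?T → r3=0xbe
[4] flags=1010 → (cmp)
[5] flags=1010 NE?T → r2=0xe6
[6] flags=1010 GT?F → skip
[7] flags=1010 NE?T → r3=0x1d
[8] flags=1010 → (cmp)
[9] flags=1010 MI?T → r1=0x80
[10] flags=1010 LE?T → r3=0x6c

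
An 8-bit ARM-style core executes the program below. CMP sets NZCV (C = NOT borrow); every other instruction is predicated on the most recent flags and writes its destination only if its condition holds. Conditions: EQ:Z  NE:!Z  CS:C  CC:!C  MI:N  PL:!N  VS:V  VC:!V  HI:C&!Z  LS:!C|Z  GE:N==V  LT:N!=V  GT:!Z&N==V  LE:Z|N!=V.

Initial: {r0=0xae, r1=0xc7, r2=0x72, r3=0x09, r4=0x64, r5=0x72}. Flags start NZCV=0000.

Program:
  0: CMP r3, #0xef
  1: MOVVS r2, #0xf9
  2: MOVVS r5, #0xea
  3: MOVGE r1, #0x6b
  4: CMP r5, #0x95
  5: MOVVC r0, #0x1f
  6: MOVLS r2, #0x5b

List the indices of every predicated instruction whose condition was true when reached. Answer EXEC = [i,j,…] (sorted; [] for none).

0: ✓ CMP  NZCV=0000
1: · MOVVS
2: · MOVVS
3: ✓ MOVGE  r1←0x6b
4: ✓ CMP  NZCV=1001
5: · MOVVC
6: ✓ MOVLS  r2←0x5b

EXEC = [3,6]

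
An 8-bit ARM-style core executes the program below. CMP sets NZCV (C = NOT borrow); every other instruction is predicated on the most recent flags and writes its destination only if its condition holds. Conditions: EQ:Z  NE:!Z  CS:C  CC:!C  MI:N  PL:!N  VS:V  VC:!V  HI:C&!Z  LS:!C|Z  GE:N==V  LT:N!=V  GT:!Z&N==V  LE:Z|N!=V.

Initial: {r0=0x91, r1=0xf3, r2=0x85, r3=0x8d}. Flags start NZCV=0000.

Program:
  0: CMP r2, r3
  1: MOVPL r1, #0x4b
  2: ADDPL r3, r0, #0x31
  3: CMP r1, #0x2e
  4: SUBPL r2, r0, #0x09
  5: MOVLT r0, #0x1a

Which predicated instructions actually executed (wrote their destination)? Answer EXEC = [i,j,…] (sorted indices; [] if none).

EXEC = [5]

[0] flags=1000 → (cmp)
[1] flags=1000 PL?F → skip
[2] flags=1000 PL?F → skip
[3] flags=1010 → (cmp)
[4] flags=1010 PL?F → skip
[5] flags=1010 LT?T → r0=0x1a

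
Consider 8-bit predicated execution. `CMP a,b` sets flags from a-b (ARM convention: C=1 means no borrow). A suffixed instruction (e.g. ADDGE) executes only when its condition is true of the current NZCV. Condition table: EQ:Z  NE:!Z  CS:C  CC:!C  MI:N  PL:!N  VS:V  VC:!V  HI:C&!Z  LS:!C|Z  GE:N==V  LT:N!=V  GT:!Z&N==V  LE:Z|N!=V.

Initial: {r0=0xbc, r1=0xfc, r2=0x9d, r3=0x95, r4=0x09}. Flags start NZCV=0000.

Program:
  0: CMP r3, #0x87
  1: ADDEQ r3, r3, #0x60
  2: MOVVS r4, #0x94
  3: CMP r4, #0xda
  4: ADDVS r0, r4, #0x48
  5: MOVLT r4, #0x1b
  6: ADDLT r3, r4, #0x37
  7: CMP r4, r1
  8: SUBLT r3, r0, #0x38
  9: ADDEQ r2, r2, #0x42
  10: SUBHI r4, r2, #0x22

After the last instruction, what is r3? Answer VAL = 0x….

[0] flags=0010 → (cmp)
[1] flags=0010 EQ?F → skip
[2] flags=0010 VS?F → skip
[3] flags=0000 → (cmp)
[4] flags=0000 VS?F → skip
[5] flags=0000 LT?F → skip
[6] flags=0000 LT?F → skip
[7] flags=0000 → (cmp)
[8] flags=0000 LT?F → skip
[9] flags=0000 EQ?F → skip
[10] flags=0000 HI?F → skip

VAL = 0x95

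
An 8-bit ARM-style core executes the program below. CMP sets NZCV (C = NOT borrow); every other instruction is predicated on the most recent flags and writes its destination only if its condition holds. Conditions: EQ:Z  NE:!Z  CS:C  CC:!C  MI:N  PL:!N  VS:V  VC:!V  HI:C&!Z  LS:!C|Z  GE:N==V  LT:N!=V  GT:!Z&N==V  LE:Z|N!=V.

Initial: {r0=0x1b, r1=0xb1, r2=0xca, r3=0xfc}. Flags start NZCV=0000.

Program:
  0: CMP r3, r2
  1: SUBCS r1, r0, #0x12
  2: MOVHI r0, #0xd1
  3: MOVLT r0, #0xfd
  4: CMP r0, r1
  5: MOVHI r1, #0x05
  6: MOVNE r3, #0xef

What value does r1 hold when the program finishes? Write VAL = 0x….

0: ✓ CMP  NZCV=0010
1: ✓ SUBCS  r1←0x09
2: ✓ MOVHI  r0←0xd1
3: · MOVLT
4: ✓ CMP  NZCV=1010
5: ✓ MOVHI  r1←0x05
6: ✓ MOVNE  r3←0xef

VAL = 0x05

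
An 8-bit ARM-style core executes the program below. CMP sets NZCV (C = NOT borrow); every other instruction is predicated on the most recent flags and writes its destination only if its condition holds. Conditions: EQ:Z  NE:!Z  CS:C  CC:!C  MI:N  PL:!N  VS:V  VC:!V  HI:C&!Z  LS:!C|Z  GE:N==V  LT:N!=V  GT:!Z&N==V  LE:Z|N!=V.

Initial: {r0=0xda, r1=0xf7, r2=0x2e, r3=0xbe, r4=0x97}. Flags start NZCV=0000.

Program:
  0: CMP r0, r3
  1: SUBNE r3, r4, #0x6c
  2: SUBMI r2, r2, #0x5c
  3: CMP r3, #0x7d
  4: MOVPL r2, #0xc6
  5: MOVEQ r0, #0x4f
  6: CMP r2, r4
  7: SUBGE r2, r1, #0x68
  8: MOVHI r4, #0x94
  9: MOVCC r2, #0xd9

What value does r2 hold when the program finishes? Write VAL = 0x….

VAL = 0xd9

0: ✓ CMP  NZCV=0010
1: ✓ SUBNE  r3←0x2b
2: · SUBMI
3: ✓ CMP  NZCV=1000
4: · MOVPL
5: · MOVEQ
6: ✓ CMP  NZCV=1001
7: ✓ SUBGE  r2←0x8f
8: · MOVHI
9: ✓ MOVCC  r2←0xd9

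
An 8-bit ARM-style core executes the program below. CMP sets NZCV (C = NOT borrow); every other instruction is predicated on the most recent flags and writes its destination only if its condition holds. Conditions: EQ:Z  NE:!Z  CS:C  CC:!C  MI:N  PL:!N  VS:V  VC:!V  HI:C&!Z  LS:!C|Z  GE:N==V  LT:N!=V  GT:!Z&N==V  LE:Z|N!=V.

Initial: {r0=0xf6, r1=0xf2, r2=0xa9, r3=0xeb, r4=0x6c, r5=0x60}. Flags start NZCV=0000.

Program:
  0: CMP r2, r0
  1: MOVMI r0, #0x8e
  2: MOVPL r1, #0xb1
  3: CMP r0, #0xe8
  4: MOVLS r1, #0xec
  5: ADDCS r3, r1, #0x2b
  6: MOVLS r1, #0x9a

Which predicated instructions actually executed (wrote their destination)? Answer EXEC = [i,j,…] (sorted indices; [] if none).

EXEC = [1,4,6]

0: ✓ CMP  NZCV=1000
1: ✓ MOVMI  r0←0x8e
2: · MOVPL
3: ✓ CMP  NZCV=1000
4: ✓ MOVLS  r1←0xec
5: · ADDCS
6: ✓ MOVLS  r1←0x9a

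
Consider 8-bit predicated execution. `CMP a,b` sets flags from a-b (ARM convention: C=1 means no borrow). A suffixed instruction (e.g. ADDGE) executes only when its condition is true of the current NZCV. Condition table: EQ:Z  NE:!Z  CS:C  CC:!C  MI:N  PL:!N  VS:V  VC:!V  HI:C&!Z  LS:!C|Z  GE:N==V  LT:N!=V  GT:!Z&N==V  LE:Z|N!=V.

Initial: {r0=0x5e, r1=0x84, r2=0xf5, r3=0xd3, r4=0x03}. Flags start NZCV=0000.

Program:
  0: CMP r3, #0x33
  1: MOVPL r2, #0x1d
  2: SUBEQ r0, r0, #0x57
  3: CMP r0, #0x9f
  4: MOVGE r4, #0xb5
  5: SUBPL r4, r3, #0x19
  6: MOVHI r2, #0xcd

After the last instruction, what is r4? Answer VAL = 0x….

VAL = 0xb5

[0] flags=1010 → (cmp)
[1] flags=1010 PL?F → skip
[2] flags=1010 EQ?F → skip
[3] flags=1001 → (cmp)
[4] flags=1001 GE?T → r4=0xb5
[5] flags=1001 PL?F → skip
[6] flags=1001 HI?F → skip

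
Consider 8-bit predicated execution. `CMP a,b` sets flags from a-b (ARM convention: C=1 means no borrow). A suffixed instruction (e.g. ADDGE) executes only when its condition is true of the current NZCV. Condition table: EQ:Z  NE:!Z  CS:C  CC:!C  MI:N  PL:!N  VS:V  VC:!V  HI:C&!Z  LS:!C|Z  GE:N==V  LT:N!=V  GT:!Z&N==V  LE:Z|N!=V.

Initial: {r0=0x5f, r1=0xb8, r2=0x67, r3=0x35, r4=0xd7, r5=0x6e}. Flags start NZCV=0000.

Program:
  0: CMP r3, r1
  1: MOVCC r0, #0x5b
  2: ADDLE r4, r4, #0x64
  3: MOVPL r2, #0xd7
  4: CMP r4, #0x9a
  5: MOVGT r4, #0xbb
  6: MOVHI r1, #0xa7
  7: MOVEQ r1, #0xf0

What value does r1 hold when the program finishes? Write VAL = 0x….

VAL = 0xa7

0: ✓ CMP  NZCV=0000
1: ✓ MOVCC  r0←0x5b
2: · ADDLE
3: ✓ MOVPL  r2←0xd7
4: ✓ CMP  NZCV=0010
5: ✓ MOVGT  r4←0xbb
6: ✓ MOVHI  r1←0xa7
7: · MOVEQ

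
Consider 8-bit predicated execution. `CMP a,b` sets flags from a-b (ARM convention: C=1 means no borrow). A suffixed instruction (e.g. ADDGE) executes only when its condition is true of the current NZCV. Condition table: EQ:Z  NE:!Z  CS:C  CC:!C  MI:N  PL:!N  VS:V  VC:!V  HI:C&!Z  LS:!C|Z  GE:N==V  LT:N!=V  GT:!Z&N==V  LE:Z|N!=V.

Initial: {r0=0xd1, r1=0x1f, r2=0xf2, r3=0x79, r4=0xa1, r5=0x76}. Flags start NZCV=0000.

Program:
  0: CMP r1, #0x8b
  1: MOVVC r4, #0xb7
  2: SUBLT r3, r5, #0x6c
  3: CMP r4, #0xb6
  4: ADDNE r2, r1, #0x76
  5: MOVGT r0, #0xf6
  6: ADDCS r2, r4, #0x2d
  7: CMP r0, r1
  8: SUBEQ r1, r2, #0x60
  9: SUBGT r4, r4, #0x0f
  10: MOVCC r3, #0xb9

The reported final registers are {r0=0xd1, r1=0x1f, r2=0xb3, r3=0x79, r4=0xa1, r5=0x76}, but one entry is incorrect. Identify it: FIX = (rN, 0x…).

FIX = (r2, 0x95)

0: ✓ CMP  NZCV=1001
1: · MOVVC
2: · SUBLT
3: ✓ CMP  NZCV=1000
4: ✓ ADDNE  r2←0x95
5: · MOVGT
6: · ADDCS
7: ✓ CMP  NZCV=1010
8: · SUBEQ
9: · SUBGT
10: · MOVCC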